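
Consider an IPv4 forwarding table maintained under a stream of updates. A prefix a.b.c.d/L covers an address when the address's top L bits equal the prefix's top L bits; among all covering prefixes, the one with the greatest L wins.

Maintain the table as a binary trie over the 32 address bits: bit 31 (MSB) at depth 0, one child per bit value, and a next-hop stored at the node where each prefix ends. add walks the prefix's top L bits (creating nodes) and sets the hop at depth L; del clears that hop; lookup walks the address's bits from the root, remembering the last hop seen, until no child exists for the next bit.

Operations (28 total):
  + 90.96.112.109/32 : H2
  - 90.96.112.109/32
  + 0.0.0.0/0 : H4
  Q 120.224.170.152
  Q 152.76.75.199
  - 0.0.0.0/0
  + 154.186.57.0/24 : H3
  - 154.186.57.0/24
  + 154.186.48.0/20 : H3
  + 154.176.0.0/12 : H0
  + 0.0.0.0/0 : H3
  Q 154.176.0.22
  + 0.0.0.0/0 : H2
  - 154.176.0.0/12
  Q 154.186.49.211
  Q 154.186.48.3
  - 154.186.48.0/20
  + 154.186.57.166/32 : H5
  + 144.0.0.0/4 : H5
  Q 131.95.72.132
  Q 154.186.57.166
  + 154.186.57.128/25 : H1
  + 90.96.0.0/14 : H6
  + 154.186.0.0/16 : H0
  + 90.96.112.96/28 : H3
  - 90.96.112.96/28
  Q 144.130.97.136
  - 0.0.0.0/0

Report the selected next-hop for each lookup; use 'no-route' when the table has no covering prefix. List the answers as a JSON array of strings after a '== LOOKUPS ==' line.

Apply in order:
  add 90.96.112.109/32 -> H2 at depth 32
  del 90.96.112.109/32 (clear depth 32)
  add 0.0.0.0/0 -> H4 at depth 0
  lookup 120.224.170.152: bits 01 walk d0:H4→d1:-→d2:- -> H4
  lookup 152.76.75.199: bits ε walk d0:H4 -> H4
  del 0.0.0.0/0 (clear depth 0)
  add 154.186.57.0/24 -> H3 at depth 24
  del 154.186.57.0/24 (clear depth 24)
  add 154.186.48.0/20 -> H3 at depth 20
  add 154.176.0.0/12 -> H0 at depth 12
  add 0.0.0.0/0 -> H3 at depth 0
  lookup 154.176.0.22: bits 100110101011 walk d0:H3→d1:-→d2:-→d3:-→d4:-→d5:-→d6:-→d7:-→d8:-→d9:-→d10:-→d11:-→d12:H0 -> H0
  add 0.0.0.0/0 -> H2 at depth 0
  del 154.176.0.0/12 (clear depth 12)
  lookup 154.186.49.211: bits 10011010101110100011 walk d0:H2→d1:-→d2:-→d3:-→d4:-→d5:-→d6:-→d7:-→d8:-→d9:-→d10:-→d11:-→d12:-→d13:-→d14:-→d15:-→d16:-→d17:-→d18:-→d19:-→d20:H3 -> H3
  lookup 154.186.48.3: bits 10011010101110100011 walk d0:H2→d1:-→d2:-→d3:-→d4:-→d5:-→d6:-→d7:-→d8:-→d9:-→d10:-→d11:-→d12:-→d13:-→d14:-→d15:-→d16:-→d17:-→d18:-→d19:-→d20:H3 -> H3
  del 154.186.48.0/20 (clear depth 20)
  add 154.186.57.166/32 -> H5 at depth 32
  add 144.0.0.0/4 -> H5 at depth 4
  lookup 131.95.72.132: bits 100 walk d0:H2→d1:-→d2:-→d3:- -> H2
  lookup 154.186.57.166: bits 10011010101110100011100110100110 walk d0:H2→d1:-→d2:-→d3:-→d4:H5→d5:-→d6:-→d7:-→d8:-→d9:-→d10:-→d11:-→d12:-→d13:-→d14:-→d15:-→d16:-→d17:-→d18:-→d19:-→d20:-→d21:-→d22:-→d23:-→d24:-→d25:-→d26:-→d27:-→d28:-→d29:-→d30:-→d31:-→d32:H5 -> H5
  add 154.186.57.128/25 -> H1 at depth 25
  add 90.96.0.0/14 -> H6 at depth 14
  add 154.186.0.0/16 -> H0 at depth 16
  add 90.96.112.96/28 -> H3 at depth 28
  del 90.96.112.96/28 (clear depth 28)
  lookup 144.130.97.136: bits 1001 walk d0:H2→d1:-→d2:-→d3:-→d4:H5 -> H5
  del 0.0.0.0/0 (clear depth 0)

== LOOKUPS ==
["H4","H4","H0","H3","H3","H2","H5","H5"]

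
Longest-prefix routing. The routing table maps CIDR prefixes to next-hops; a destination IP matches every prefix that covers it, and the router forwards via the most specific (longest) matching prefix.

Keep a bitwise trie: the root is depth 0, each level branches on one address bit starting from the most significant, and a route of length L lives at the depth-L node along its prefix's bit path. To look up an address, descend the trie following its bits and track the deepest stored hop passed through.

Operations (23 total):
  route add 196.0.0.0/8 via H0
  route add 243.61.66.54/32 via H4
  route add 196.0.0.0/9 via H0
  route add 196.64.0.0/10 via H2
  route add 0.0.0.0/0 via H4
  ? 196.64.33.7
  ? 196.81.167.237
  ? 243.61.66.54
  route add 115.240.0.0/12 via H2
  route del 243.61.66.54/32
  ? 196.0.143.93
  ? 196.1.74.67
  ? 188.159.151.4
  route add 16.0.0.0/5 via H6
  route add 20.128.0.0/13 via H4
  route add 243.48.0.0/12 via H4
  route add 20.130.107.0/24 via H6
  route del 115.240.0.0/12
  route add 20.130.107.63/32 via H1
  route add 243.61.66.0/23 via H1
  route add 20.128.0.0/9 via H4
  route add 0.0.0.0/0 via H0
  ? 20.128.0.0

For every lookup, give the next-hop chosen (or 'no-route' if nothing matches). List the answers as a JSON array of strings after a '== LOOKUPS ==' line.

Trace:
  add 196.0.0.0/8 -> H0 at depth 8
  add 243.61.66.54/32 -> H4 at depth 32
  add 196.0.0.0/9 -> H0 at depth 9
  add 196.64.0.0/10 -> H2 at depth 10
  add 0.0.0.0/0 -> H4 at depth 0
  lookup 196.64.33.7: bits 1100010001 walk d0:H4→d1:-→d2:-→d3:-→d4:-→d5:-→d6:-→d7:-→d8:H0→d9:H0→d10:H2 -> H2
  lookup 196.81.167.237: bits 1100010001 walk d0:H4→d1:-→d2:-→d3:-→d4:-→d5:-→d6:-→d7:-→d8:H0→d9:H0→d10:H2 -> H2
  lookup 243.61.66.54: bits 11110011001111010100001000110110 walk d0:H4→d1:-→d2:-→d3:-→d4:-→d5:-→d6:-→d7:-→d8:-→d9:-→d10:-→d11:-→d12:-→d13:-→d14:-→d15:-→d16:-→d17:-→d18:-→d19:-→d20:-→d21:-→d22:-→d23:-→d24:-→d25:-→d26:-→d27:-→d28:-→d29:-→d30:-→d31:-→d32:H4 -> H4
  add 115.240.0.0/12 -> H2 at depth 12
  del 243.61.66.54/32 (clear depth 32)
  lookup 196.0.143.93: bits 110001000 walk d0:H4→d1:-→d2:-→d3:-→d4:-→d5:-→d6:-→d7:-→d8:H0→d9:H0 -> H0
  lookup 196.1.74.67: bits 110001000 walk d0:H4→d1:-→d2:-→d3:-→d4:-→d5:-→d6:-→d7:-→d8:H0→d9:H0 -> H0
  lookup 188.159.151.4: bits 1 walk d0:H4→d1:- -> H4
  add 16.0.0.0/5 -> H6 at depth 5
  add 20.128.0.0/13 -> H4 at depth 13
  add 243.48.0.0/12 -> H4 at depth 12
  add 20.130.107.0/24 -> H6 at depth 24
  del 115.240.0.0/12 (clear depth 12)
  add 20.130.107.63/32 -> H1 at depth 32
  add 243.61.66.0/23 -> H1 at depth 23
  add 20.128.0.0/9 -> H4 at depth 9
  add 0.0.0.0/0 -> H0 at depth 0
  lookup 20.128.0.0: bits 00010100100000 walk d0:H0→d1:-→d2:-→d3:-→d4:-→d5:H6→d6:-→d7:-→d8:-→d9:H4→d10:-→d11:-→d12:-→d13:H4→d14:- -> H4

== LOOKUPS ==
["H2","H2","H4","H0","H0","H4","H4"]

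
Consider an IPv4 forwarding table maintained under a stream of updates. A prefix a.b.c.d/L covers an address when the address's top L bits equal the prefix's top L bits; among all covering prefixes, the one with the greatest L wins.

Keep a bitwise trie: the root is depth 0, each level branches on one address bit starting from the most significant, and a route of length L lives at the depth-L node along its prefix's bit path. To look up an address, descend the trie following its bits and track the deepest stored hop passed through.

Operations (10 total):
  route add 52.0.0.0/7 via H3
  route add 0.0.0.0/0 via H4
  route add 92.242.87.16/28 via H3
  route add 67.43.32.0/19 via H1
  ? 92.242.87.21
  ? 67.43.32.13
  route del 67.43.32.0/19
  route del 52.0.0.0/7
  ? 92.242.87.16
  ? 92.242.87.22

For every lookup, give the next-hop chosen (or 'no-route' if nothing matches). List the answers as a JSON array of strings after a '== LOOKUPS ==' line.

Trace:
  add 52.0.0.0/7 -> H3 at depth 7
  add 0.0.0.0/0 -> H4 at depth 0
  add 92.242.87.16/28 -> H3 at depth 28
  add 67.43.32.0/19 -> H1 at depth 19
  ? 92.242.87.21  path d0:H4→d1:-→d2:-→d3:-→d4:-→d5:-→d6:-→d7:-→d8:-→d9:-→d10:-→d11:-→d12:-→d13:-→d14:-→d15:-→d16:-→d17:-→d18:-→d19:-→d20:-→d21:-→d22:-→d23:-→d24:-→d25:-→d26:-→d27:-→d28:H3  best=H3
  ? 67.43.32.13  path d0:H4→d1:-→d2:-→d3:-→d4:-→d5:-→d6:-→d7:-→d8:-→d9:-→d10:-→d11:-→d12:-→d13:-→d14:-→d15:-→d16:-→d17:-→d18:-→d19:H1  best=H1
  - 67.43.32.0/19 clear@19
  - 52.0.0.0/7 clear@7
  ? 92.242.87.16  path d0:H4→d1:-→d2:-→d3:-→d4:-→d5:-→d6:-→d7:-→d8:-→d9:-→d10:-→d11:-→d12:-→d13:-→d14:-→d15:-→d16:-→d17:-→d18:-→d19:-→d20:-→d21:-→d22:-→d23:-→d24:-→d25:-→d26:-→d27:-→d28:H3  best=H3
  ? 92.242.87.22  path d0:H4→d1:-→d2:-→d3:-→d4:-→d5:-→d6:-→d7:-→d8:-→d9:-→d10:-→d11:-→d12:-→d13:-→d14:-→d15:-→d16:-→d17:-→d18:-→d19:-→d20:-→d21:-→d22:-→d23:-→d24:-→d25:-→d26:-→d27:-→d28:H3  best=H3

== LOOKUPS ==
["H3","H1","H3","H3"]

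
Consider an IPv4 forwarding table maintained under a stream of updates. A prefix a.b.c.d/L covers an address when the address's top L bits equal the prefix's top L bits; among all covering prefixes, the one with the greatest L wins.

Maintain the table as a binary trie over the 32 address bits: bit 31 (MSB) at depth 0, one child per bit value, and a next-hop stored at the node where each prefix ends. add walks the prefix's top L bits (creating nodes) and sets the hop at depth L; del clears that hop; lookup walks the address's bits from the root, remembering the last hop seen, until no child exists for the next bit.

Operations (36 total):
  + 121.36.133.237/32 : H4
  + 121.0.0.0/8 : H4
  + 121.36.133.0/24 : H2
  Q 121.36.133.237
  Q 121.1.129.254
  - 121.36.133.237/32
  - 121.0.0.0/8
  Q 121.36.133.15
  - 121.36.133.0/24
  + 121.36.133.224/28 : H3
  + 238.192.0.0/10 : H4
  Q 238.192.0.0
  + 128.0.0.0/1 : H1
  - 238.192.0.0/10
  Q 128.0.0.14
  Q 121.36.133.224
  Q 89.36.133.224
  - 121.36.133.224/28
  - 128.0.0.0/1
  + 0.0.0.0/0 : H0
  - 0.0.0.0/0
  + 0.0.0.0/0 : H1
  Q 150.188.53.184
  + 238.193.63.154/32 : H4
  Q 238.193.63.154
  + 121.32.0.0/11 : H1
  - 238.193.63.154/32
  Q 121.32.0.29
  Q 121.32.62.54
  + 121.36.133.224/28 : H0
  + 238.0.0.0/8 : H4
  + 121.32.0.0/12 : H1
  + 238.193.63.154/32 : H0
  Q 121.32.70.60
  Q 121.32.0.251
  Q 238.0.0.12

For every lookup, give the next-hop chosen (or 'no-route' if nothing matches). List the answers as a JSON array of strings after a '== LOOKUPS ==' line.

Process each operation:
  + 121.36.133.237/32 (H4) depth=32
  + 121.0.0.0/8 (H4) depth=8
  + 121.36.133.0/24 (H2) depth=24
  Q 121.36.133.237: descend 01111001001001001000010111101101 ; hops seen [H4,H2,H4] ; pick H4
  Q 121.1.129.254: descend 0111100100 ; hops seen [H4] ; pick H4
  - 121.36.133.237/32 clear@32
  - 121.0.0.0/8 clear@8
  Q 121.36.133.15: descend 011110010010010010000101 ; hops seen [H2] ; pick H2
  - 121.36.133.0/24 clear@24
  + 121.36.133.224/28 (H3) depth=28
  + 238.192.0.0/10 (H4) depth=10
  Q 238.192.0.0: descend 1110111011 ; hops seen [H4] ; pick H4
  + 128.0.0.0/1 (H1) depth=1
  - 238.192.0.0/10 clear@10
  Q 128.0.0.14: descend 1 ; hops seen [H1] ; pick H1
  Q 121.36.133.224: descend 0111100100100100100001011110 ; hops seen [H3] ; pick H3
  Q 89.36.133.224: descend 01 ; hops seen [∅] ; pick no-route
  - 121.36.133.224/28 clear@28
  - 128.0.0.0/1 clear@1
  + 0.0.0.0/0 (H0) depth=0
  - 0.0.0.0/0 clear@0
  + 0.0.0.0/0 (H1) depth=0
  Q 150.188.53.184: descend 1 ; hops seen [H1] ; pick H1
  + 238.193.63.154/32 (H4) depth=32
  Q 238.193.63.154: descend 11101110110000010011111110011010 ; hops seen [H1,H4] ; pick H4
  + 121.32.0.0/11 (H1) depth=11
  - 238.193.63.154/32 clear@32
  Q 121.32.0.29: descend 0111100100100 ; hops seen [H1,H1] ; pick H1
  Q 121.32.62.54: descend 0111100100100 ; hops seen [H1,H1] ; pick H1
  + 121.36.133.224/28 (H0) depth=28
  + 238.0.0.0/8 (H4) depth=8
  + 121.32.0.0/12 (H1) depth=12
  + 238.193.63.154/32 (H0) depth=32
  Q 121.32.70.60: descend 0111100100100 ; hops seen [H1,H1,H1] ; pick H1
  Q 121.32.0.251: descend 0111100100100 ; hops seen [H1,H1,H1] ; pick H1
  Q 238.0.0.12: descend 11101110 ; hops seen [H1,H4] ; pick H4

== LOOKUPS ==
["H4","H4","H2","H4","H1","H3","no-route","H1","H4","H1","H1","H1","H1","H4"]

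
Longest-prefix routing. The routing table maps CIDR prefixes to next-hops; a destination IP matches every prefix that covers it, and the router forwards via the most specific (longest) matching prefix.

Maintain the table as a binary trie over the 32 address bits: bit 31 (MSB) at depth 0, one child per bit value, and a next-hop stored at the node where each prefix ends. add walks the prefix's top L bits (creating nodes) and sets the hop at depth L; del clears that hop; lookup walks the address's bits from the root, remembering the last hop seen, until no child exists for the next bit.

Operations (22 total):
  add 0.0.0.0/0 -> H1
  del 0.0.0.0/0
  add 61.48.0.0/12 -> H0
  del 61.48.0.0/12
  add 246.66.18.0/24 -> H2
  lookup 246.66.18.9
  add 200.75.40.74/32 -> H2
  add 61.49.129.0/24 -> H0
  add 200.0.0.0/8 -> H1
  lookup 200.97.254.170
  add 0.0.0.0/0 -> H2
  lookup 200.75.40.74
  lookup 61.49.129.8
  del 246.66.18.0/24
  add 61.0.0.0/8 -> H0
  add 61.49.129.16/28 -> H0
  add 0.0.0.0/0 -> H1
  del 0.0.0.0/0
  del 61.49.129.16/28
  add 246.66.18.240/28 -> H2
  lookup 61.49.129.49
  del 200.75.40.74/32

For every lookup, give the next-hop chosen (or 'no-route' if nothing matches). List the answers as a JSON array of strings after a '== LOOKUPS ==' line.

Apply in order:
  add 0.0.0.0/0 -> H1 at depth 0
  del 0.0.0.0/0 (clear depth 0)
  add 61.48.0.0/12 -> H0 at depth 12
  del 61.48.0.0/12 (clear depth 12)
  add 246.66.18.0/24 -> H2 at depth 24
  ? 246.66.18.9  path d0:-→d1:-→d2:-→d3:-→d4:-→d5:-→d6:-→d7:-→d8:-→d9:-→d10:-→d11:-→d12:-→d13:-→d14:-→d15:-→d16:-→d17:-→d18:-→d19:-→d20:-→d21:-→d22:-→d23:-→d24:H2  best=H2
  add 200.75.40.74/32 -> H2 at depth 32
  add 61.49.129.0/24 -> H0 at depth 24
  add 200.0.0.0/8 -> H1 at depth 8
  ? 200.97.254.170  path d0:-→d1:-→d2:-→d3:-→d4:-→d5:-→d6:-→d7:-→d8:H1→d9:-→d10:-  best=H1
  add 0.0.0.0/0 -> H2 at depth 0
  ? 200.75.40.74  path d0:H2→d1:-→d2:-→d3:-→d4:-→d5:-→d6:-→d7:-→d8:H1→d9:-→d10:-→d11:-→d12:-→d13:-→d14:-→d15:-→d16:-→d17:-→d18:-→d19:-→d20:-→d21:-→d22:-→d23:-→d24:-→d25:-→d26:-→d27:-→d28:-→d29:-→d30:-→d31:-→d32:H2  best=H2
  ? 61.49.129.8  path d0:H2→d1:-→d2:-→d3:-→d4:-→d5:-→d6:-→d7:-→d8:-→d9:-→d10:-→d11:-→d12:-→d13:-→d14:-→d15:-→d16:-→d17:-→d18:-→d19:-→d20:-→d21:-→d22:-→d23:-→d24:H0  best=H0
  del 246.66.18.0/24 (clear depth 24)
  add 61.0.0.0/8 -> H0 at depth 8
  add 61.49.129.16/28 -> H0 at depth 28
  add 0.0.0.0/0 -> H1 at depth 0
  del 0.0.0.0/0 (clear depth 0)
  del 61.49.129.16/28 (clear depth 28)
  add 246.66.18.240/28 -> H2 at depth 28
  ? 61.49.129.49  path d0:-→d1:-→d2:-→d3:-→d4:-→d5:-→d6:-→d7:-→d8:H0→d9:-→d10:-→d11:-→d12:-→d13:-→d14:-→d15:-→d16:-→d17:-→d18:-→d19:-→d20:-→d21:-→d22:-→d23:-→d24:H0→d25:-→d26:-  best=H0
  del 200.75.40.74/32 (clear depth 32)

== LOOKUPS ==
["H2","H1","H2","H0","H0"]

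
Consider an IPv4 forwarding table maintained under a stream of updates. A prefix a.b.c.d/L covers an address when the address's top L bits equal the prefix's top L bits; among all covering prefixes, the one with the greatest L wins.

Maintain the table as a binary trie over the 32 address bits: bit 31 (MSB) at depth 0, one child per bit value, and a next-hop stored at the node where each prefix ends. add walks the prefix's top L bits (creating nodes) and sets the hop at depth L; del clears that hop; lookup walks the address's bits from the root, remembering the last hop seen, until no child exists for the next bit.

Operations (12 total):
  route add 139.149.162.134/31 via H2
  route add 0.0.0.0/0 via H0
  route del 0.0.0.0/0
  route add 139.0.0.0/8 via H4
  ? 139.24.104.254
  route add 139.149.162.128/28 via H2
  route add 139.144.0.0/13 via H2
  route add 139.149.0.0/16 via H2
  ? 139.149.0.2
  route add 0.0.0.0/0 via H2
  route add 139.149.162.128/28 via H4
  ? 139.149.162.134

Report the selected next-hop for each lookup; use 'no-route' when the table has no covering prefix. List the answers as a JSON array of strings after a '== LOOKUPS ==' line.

Process each operation:
  add 139.149.162.134/31 -> H2 at depth 31
  add 0.0.0.0/0 -> H0 at depth 0
  del 0.0.0.0/0 (clear depth 0)
  add 139.0.0.0/8 -> H4 at depth 8
  ? 139.24.104.254  path d0:-→d1:-→d2:-→d3:-→d4:-→d5:-→d6:-→d7:-→d8:H4  best=H4
  add 139.149.162.128/28 -> H2 at depth 28
  add 139.144.0.0/13 -> H2 at depth 13
  add 139.149.0.0/16 -> H2 at depth 16
  ? 139.149.0.2  path d0:-→d1:-→d2:-→d3:-→d4:-→d5:-→d6:-→d7:-→d8:H4→d9:-→d10:-→d11:-→d12:-→d13:H2→d14:-→d15:-→d16:H2  best=H2
  add 0.0.0.0/0 -> H2 at depth 0
  add 139.149.162.128/28 -> H4 at depth 28
  ? 139.149.162.134  path d0:H2→d1:-→d2:-→d3:-→d4:-→d5:-→d6:-→d7:-→d8:H4→d9:-→d10:-→d11:-→d12:-→d13:H2→d14:-→d15:-→d16:H2→d17:-→d18:-→d19:-→d20:-→d21:-→d22:-→d23:-→d24:-→d25:-→d26:-→d27:-→d28:H4→d29:-→d30:-→d31:H2  best=H2

== LOOKUPS ==
["H4","H2","H2"]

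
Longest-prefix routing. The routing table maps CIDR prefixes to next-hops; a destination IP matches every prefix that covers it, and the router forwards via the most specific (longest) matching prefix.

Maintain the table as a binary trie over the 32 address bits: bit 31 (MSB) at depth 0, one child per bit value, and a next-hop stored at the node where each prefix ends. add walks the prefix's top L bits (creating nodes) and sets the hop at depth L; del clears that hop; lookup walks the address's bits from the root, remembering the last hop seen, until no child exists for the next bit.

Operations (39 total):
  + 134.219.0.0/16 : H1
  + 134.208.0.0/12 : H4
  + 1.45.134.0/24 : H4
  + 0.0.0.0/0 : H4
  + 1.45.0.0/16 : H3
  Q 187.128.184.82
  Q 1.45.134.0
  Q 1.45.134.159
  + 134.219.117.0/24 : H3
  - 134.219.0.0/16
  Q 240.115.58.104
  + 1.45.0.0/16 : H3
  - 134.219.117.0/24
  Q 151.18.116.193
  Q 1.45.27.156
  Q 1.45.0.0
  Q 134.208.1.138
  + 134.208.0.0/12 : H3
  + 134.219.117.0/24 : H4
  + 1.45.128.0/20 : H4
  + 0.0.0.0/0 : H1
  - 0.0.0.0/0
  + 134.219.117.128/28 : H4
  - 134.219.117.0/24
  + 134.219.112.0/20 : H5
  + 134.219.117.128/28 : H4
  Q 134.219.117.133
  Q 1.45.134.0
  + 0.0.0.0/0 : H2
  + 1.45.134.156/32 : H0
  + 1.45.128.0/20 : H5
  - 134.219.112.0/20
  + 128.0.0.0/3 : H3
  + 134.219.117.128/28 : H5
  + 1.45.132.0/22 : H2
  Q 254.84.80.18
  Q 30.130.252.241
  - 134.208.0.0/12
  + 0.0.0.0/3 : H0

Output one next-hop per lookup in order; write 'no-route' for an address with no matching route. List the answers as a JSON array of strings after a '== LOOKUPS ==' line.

Trace:
  + 134.219.0.0/16 (H1) depth=16
  + 134.208.0.0/12 (H4) depth=12
  + 1.45.134.0/24 (H4) depth=24
  + 0.0.0.0/0 (H4) depth=0
  + 1.45.0.0/16 (H3) depth=16
  lookup 187.128.184.82: bits 10 walk d0:H4→d1:-→d2:- -> H4
  lookup 1.45.134.0: bits 000000010010110110000110 walk d0:H4→d1:-→d2:-→d3:-→d4:-→d5:-→d6:-→d7:-→d8:-→d9:-→d10:-→d11:-→d12:-→d13:-→d14:-→d15:-→d16:H3→d17:-→d18:-→d19:-→d20:-→d21:-→d22:-→d23:-→d24:H4 -> H4
  lookup 1.45.134.159: bits 000000010010110110000110 walk d0:H4→d1:-→d2:-→d3:-→d4:-→d5:-→d6:-→d7:-→d8:-→d9:-→d10:-→d11:-→d12:-→d13:-→d14:-→d15:-→d16:H3→d17:-→d18:-→d19:-→d20:-→d21:-→d22:-→d23:-→d24:H4 -> H4
  + 134.219.117.0/24 (H3) depth=24
  del 134.219.0.0/16 (clear depth 16)
  lookup 240.115.58.104: bits 1 walk d0:H4→d1:- -> H4
  + 1.45.0.0/16 (H3) depth=16
  del 134.219.117.0/24 (clear depth 24)
  lookup 151.18.116.193: bits 100 walk d0:H4→d1:-→d2:-→d3:- -> H4
  lookup 1.45.27.156: bits 0000000100101101 walk d0:H4→d1:-→d2:-→d3:-→d4:-→d5:-→d6:-→d7:-→d8:-→d9:-→d10:-→d11:-→d12:-→d13:-→d14:-→d15:-→d16:H3 -> H3
  lookup 1.45.0.0: bits 0000000100101101 walk d0:H4→d1:-→d2:-→d3:-→d4:-→d5:-→d6:-→d7:-→d8:-→d9:-→d10:-→d11:-→d12:-→d13:-→d14:-→d15:-→d16:H3 -> H3
  lookup 134.208.1.138: bits 100001101101 walk d0:H4→d1:-→d2:-→d3:-→d4:-→d5:-→d6:-→d7:-→d8:-→d9:-→d10:-→d11:-→d12:H4 -> H4
  + 134.208.0.0/12 (H3) depth=12
  + 134.219.117.0/24 (H4) depth=24
  + 1.45.128.0/20 (H4) depth=20
  + 0.0.0.0/0 (H1) depth=0
  del 0.0.0.0/0 (clear depth 0)
  + 134.219.117.128/28 (H4) depth=28
  del 134.219.117.0/24 (clear depth 24)
  + 134.219.112.0/20 (H5) depth=20
  + 134.219.117.128/28 (H4) depth=28
  lookup 134.219.117.133: bits 1000011011011011011101011000 walk d0:-→d1:-→d2:-→d3:-→d4:-→d5:-→d6:-→d7:-→d8:-→d9:-→d10:-→d11:-→d12:H3→d13:-→d14:-→d15:-→d16:-→d17:-→d18:-→d19:-→d20:H5→d21:-→d22:-→d23:-→d24:-→d25:-→d26:-→d27:-→d28:H4 -> H4
  lookup 1.45.134.0: bits 000000010010110110000110 walk d0:-→d1:-→d2:-→d3:-→d4:-→d5:-→d6:-→d7:-→d8:-→d9:-→d10:-→d11:-→d12:-→d13:-→d14:-→d15:-→d16:H3→d17:-→d18:-→d19:-→d20:H4→d21:-→d22:-→d23:-→d24:H4 -> H4
  + 0.0.0.0/0 (H2) depth=0
  + 1.45.134.156/32 (H0) depth=32
  + 1.45.128.0/20 (H5) depth=20
  del 134.219.112.0/20 (clear depth 20)
  + 128.0.0.0/3 (H3) depth=3
  + 134.219.117.128/28 (H5) depth=28
  + 1.45.132.0/22 (H2) depth=22
  lookup 254.84.80.18: bits 1 walk d0:H2→d1:- -> H2
  lookup 30.130.252.241: bits 000 walk d0:H2→d1:-→d2:-→d3:- -> H2
  del 134.208.0.0/12 (clear depth 12)
  + 0.0.0.0/3 (H0) depth=3

== LOOKUPS ==
["H4","H4","H4","H4","H4","H3","H3","H4","H4","H4","H2","H2"]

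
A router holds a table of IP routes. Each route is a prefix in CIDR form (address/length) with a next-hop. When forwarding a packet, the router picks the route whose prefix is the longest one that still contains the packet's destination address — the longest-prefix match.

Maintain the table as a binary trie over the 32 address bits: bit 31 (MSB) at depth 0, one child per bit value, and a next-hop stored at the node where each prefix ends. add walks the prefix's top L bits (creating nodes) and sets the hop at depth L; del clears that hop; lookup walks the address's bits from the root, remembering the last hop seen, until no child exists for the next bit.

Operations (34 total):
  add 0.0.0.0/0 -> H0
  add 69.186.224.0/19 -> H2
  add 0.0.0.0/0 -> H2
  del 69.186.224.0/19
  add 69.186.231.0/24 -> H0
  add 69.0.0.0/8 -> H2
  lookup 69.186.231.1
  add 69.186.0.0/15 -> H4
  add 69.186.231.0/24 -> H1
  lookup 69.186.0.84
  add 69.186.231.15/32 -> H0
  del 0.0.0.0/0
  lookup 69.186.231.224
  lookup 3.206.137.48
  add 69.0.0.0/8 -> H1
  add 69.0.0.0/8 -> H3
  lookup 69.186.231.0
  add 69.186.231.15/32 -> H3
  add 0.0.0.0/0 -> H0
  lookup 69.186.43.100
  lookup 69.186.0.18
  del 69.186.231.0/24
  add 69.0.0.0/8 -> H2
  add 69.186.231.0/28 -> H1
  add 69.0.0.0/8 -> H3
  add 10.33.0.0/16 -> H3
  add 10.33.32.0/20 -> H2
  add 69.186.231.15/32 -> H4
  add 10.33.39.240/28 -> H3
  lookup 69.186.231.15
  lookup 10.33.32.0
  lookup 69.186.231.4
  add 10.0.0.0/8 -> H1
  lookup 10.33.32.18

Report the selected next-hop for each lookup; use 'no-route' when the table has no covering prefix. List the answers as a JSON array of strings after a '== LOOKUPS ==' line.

Process each operation:
  add 0.0.0.0/0 -> H0 at depth 0
  add 69.186.224.0/19 -> H2 at depth 19
  add 0.0.0.0/0 -> H2 at depth 0
  del 69.186.224.0/19 (clear depth 19)
  add 69.186.231.0/24 -> H0 at depth 24
  add 69.0.0.0/8 -> H2 at depth 8
  lookup 69.186.231.1: bits 010001011011101011100111 walk d0:H2→d1:-→d2:-→d3:-→d4:-→d5:-→d6:-→d7:-→d8:H2→d9:-→d10:-→d11:-→d12:-→d13:-→d14:-→d15:-→d16:-→d17:-→d18:-→d19:-→d20:-→d21:-→d22:-→d23:-→d24:H0 -> H0
  add 69.186.0.0/15 -> H4 at depth 15
  add 69.186.231.0/24 -> H1 at depth 24
  lookup 69.186.0.84: bits 0100010110111010 walk d0:H2→d1:-→d2:-→d3:-→d4:-→d5:-→d6:-→d7:-→d8:H2→d9:-→d10:-→d11:-→d12:-→d13:-→d14:-→d15:H4→d16:- -> H4
  add 69.186.231.15/32 -> H0 at depth 32
  del 0.0.0.0/0 (clear depth 0)
  lookup 69.186.231.224: bits 010001011011101011100111 walk d0:-→d1:-→d2:-→d3:-→d4:-→d5:-→d6:-→d7:-→d8:H2→d9:-→d10:-→d11:-→d12:-→d13:-→d14:-→d15:H4→d16:-→d17:-→d18:-→d19:-→d20:-→d21:-→d22:-→d23:-→d24:H1 -> H1
  lookup 3.206.137.48: bits 0 walk d0:-→d1:- -> no-route
  add 69.0.0.0/8 -> H1 at depth 8
  add 69.0.0.0/8 -> H3 at depth 8
  lookup 69.186.231.0: bits 0100010110111010111001110000 walk d0:-→d1:-→d2:-→d3:-→d4:-→d5:-→d6:-→d7:-→d8:H3→d9:-→d10:-→d11:-→d12:-→d13:-→d14:-→d15:H4→d16:-→d17:-→d18:-→d19:-→d20:-→d21:-→d22:-→d23:-→d24:H1→d25:-→d26:-→d27:-→d28:- -> H1
  add 69.186.231.15/32 -> H3 at depth 32
  add 0.0.0.0/0 -> H0 at depth 0
  lookup 69.186.43.100: bits 0100010110111010 walk d0:H0→d1:-→d2:-→d3:-→d4:-→d5:-→d6:-→d7:-→d8:H3→d9:-→d10:-→d11:-→d12:-→d13:-→d14:-→d15:H4→d16:- -> H4
  lookup 69.186.0.18: bits 0100010110111010 walk d0:H0→d1:-→d2:-→d3:-→d4:-→d5:-→d6:-→d7:-→d8:H3→d9:-→d10:-→d11:-→d12:-→d13:-→d14:-→d15:H4→d16:- -> H4
  del 69.186.231.0/24 (clear depth 24)
  add 69.0.0.0/8 -> H2 at depth 8
  add 69.186.231.0/28 -> H1 at depth 28
  add 69.0.0.0/8 -> H3 at depth 8
  add 10.33.0.0/16 -> H3 at depth 16
  add 10.33.32.0/20 -> H2 at depth 20
  add 69.186.231.15/32 -> H4 at depth 32
  add 10.33.39.240/28 -> H3 at depth 28
  lookup 69.186.231.15: bits 01000101101110101110011100001111 walk d0:H0→d1:-→d2:-→d3:-→d4:-→d5:-→d6:-→d7:-→d8:H3→d9:-→d10:-→d11:-→d12:-→d13:-→d14:-→d15:H4→d16:-→d17:-→d18:-→d19:-→d20:-→d21:-→d22:-→d23:-→d24:-→d25:-→d26:-→d27:-→d28:H1→d29:-→d30:-→d31:-→d32:H4 -> H4
  lookup 10.33.32.0: bits 000010100010000100100 walk d0:H0→d1:-→d2:-→d3:-→d4:-→d5:-→d6:-→d7:-→d8:-→d9:-→d10:-→d11:-→d12:-→d13:-→d14:-→d15:-→d16:H3→d17:-→d18:-→d19:-→d20:H2→d21:- -> H2
  lookup 69.186.231.4: bits 0100010110111010111001110000 walk d0:H0→d1:-→d2:-→d3:-→d4:-→d5:-→d6:-→d7:-→d8:H3→d9:-→d10:-→d11:-→d12:-→d13:-→d14:-→d15:H4→d16:-→d17:-→d18:-→d19:-→d20:-→d21:-→d22:-→d23:-→d24:-→d25:-→d26:-→d27:-→d28:H1 -> H1
  add 10.0.0.0/8 -> H1 at depth 8
  lookup 10.33.32.18: bits 000010100010000100100 walk d0:H0→d1:-→d2:-→d3:-→d4:-→d5:-→d6:-→d7:-→d8:H1→d9:-→d10:-→d11:-→d12:-→d13:-→d14:-→d15:-→d16:H3→d17:-→d18:-→d19:-→d20:H2→d21:- -> H2

== LOOKUPS ==
["H0","H4","H1","no-route","H1","H4","H4","H4","H2","H1","H2"]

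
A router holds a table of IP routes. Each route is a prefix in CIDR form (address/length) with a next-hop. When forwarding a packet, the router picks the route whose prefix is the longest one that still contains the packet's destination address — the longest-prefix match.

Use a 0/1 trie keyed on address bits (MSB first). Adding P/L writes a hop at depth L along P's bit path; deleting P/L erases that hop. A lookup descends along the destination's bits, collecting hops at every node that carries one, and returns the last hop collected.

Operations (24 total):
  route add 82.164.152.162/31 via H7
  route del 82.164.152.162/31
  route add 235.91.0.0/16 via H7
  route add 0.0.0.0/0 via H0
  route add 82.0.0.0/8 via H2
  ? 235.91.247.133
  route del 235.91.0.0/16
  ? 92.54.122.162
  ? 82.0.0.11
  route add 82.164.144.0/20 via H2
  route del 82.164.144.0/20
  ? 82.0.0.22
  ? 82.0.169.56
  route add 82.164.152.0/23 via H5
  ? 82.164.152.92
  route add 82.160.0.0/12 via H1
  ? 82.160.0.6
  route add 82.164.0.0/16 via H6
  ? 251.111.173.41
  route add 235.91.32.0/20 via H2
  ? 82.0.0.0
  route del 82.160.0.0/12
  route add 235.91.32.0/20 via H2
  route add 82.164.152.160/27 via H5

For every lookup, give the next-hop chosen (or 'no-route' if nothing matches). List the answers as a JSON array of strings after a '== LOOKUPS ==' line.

Process each operation:
  add 82.164.152.162/31 -> H7 at depth 31
  - 82.164.152.162/31 clear@31
  add 235.91.0.0/16 -> H7 at depth 16
  add 0.0.0.0/0 -> H0 at depth 0
  add 82.0.0.0/8 -> H2 at depth 8
  lookup 235.91.247.133: bits 1110101101011011 walk d0:H0→d1:-→d2:-→d3:-→d4:-→d5:-→d6:-→d7:-→d8:-→d9:-→d10:-→d11:-→d12:-→d13:-→d14:-→d15:-→d16:H7 -> H7
  - 235.91.0.0/16 clear@16
  lookup 92.54.122.162: bits 0101 walk d0:H0→d1:-→d2:-→d3:-→d4:- -> H0
  lookup 82.0.0.11: bits 01010010 walk d0:H0→d1:-→d2:-→d3:-→d4:-→d5:-→d6:-→d7:-→d8:H2 -> H2
  add 82.164.144.0/20 -> H2 at depth 20
  - 82.164.144.0/20 clear@20
  lookup 82.0.0.22: bits 01010010 walk d0:H0→d1:-→d2:-→d3:-→d4:-→d5:-→d6:-→d7:-→d8:H2 -> H2
  lookup 82.0.169.56: bits 01010010 walk d0:H0→d1:-→d2:-→d3:-→d4:-→d5:-→d6:-→d7:-→d8:H2 -> H2
  add 82.164.152.0/23 -> H5 at depth 23
  lookup 82.164.152.92: bits 010100101010010010011000 walk d0:H0→d1:-→d2:-→d3:-→d4:-→d5:-→d6:-→d7:-→d8:H2→d9:-→d10:-→d11:-→d12:-→d13:-→d14:-→d15:-→d16:-→d17:-→d18:-→d19:-→d20:-→d21:-→d22:-→d23:H5→d24:- -> H5
  add 82.160.0.0/12 -> H1 at depth 12
  lookup 82.160.0.6: bits 0101001010100 walk d0:H0→d1:-→d2:-→d3:-→d4:-→d5:-→d6:-→d7:-→d8:H2→d9:-→d10:-→d11:-→d12:H1→d13:- -> H1
  add 82.164.0.0/16 -> H6 at depth 16
  lookup 251.111.173.41: bits 111 walk d0:H0→d1:-→d2:-→d3:- -> H0
  add 235.91.32.0/20 -> H2 at depth 20
  lookup 82.0.0.0: bits 01010010 walk d0:H0→d1:-→d2:-→d3:-→d4:-→d5:-→d6:-→d7:-→d8:H2 -> H2
  - 82.160.0.0/12 clear@12
  add 235.91.32.0/20 -> H2 at depth 20
  add 82.164.152.160/27 -> H5 at depth 27

== LOOKUPS ==
["H7","H0","H2","H2","H2","H5","H1","H0","H2"]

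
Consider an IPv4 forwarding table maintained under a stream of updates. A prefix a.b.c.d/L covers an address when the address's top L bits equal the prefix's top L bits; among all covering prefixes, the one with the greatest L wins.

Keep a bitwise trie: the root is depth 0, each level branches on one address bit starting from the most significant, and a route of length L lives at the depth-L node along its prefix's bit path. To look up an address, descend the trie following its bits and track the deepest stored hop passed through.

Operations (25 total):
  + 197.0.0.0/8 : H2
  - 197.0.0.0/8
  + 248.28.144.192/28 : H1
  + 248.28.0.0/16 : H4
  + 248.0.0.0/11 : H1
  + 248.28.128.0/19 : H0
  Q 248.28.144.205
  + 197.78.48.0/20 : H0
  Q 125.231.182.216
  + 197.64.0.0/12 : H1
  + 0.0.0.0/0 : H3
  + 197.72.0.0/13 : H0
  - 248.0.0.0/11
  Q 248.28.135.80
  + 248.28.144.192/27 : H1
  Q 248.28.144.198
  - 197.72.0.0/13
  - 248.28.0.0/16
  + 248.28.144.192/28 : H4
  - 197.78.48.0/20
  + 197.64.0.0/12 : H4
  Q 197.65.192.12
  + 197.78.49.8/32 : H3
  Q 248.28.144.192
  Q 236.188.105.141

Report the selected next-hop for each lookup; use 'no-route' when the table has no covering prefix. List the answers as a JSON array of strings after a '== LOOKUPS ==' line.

Apply in order:
  + 197.0.0.0/8 (H2) depth=8
  del 197.0.0.0/8 (clear depth 8)
  + 248.28.144.192/28 (H1) depth=28
  + 248.28.0.0/16 (H4) depth=16
  + 248.0.0.0/11 (H1) depth=11
  + 248.28.128.0/19 (H0) depth=19
  Q 248.28.144.205: descend 1111100000011100100100001100 ; hops seen [H1,H4,H0,H1] ; pick H1
  + 197.78.48.0/20 (H0) depth=20
  Q 125.231.182.216: descend ε ; hops seen [∅] ; pick no-route
  + 197.64.0.0/12 (H1) depth=12
  + 0.0.0.0/0 (H3) depth=0
  + 197.72.0.0/13 (H0) depth=13
  del 248.0.0.0/11 (clear depth 11)
  Q 248.28.135.80: descend 1111100000011100100 ; hops seen [H3,H4,H0] ; pick H0
  + 248.28.144.192/27 (H1) depth=27
  Q 248.28.144.198: descend 1111100000011100100100001100 ; hops seen [H3,H4,H0,H1,H1] ; pick H1
  del 197.72.0.0/13 (clear depth 13)
  del 248.28.0.0/16 (clear depth 16)
  + 248.28.144.192/28 (H4) depth=28
  del 197.78.48.0/20 (clear depth 20)
  + 197.64.0.0/12 (H4) depth=12
  Q 197.65.192.12: descend 110001010100 ; hops seen [H3,H4] ; pick H4
  + 197.78.49.8/32 (H3) depth=32
  Q 248.28.144.192: descend 1111100000011100100100001100 ; hops seen [H3,H0,H1,H4] ; pick H4
  Q 236.188.105.141: descend 111 ; hops seen [H3] ; pick H3

== LOOKUPS ==
["H1","no-route","H0","H1","H4","H4","H3"]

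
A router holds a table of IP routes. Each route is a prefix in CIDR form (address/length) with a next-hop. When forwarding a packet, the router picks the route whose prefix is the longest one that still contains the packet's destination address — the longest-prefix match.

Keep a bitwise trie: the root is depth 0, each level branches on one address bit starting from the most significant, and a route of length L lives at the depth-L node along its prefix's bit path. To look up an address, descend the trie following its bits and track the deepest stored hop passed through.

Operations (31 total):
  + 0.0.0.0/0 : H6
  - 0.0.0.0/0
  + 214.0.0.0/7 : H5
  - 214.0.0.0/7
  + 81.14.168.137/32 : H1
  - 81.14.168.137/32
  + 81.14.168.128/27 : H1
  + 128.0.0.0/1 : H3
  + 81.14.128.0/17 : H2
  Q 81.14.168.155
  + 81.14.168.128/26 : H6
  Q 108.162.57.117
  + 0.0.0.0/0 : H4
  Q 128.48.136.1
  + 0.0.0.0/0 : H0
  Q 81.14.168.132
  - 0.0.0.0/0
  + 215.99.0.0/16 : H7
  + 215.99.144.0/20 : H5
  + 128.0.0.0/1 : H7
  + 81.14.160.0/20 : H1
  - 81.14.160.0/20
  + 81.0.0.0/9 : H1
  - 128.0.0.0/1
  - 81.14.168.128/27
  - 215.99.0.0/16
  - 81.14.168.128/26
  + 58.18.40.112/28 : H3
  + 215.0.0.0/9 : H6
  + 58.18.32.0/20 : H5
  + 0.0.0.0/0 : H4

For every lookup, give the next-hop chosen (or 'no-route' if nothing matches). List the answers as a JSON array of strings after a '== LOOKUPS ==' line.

Process each operation:
  + 0.0.0.0/0 (H6) depth=0
  del 0.0.0.0/0 (clear depth 0)
  + 214.0.0.0/7 (H5) depth=7
  del 214.0.0.0/7 (clear depth 7)
  + 81.14.168.137/32 (H1) depth=32
  del 81.14.168.137/32 (clear depth 32)
  + 81.14.168.128/27 (H1) depth=27
  + 128.0.0.0/1 (H3) depth=1
  + 81.14.128.0/17 (H2) depth=17
  ? 81.14.168.155  path d0:-→d1:-→d2:-→d3:-→d4:-→d5:-→d6:-→d7:-→d8:-→d9:-→d10:-→d11:-→d12:-→d13:-→d14:-→d15:-→d16:-→d17:H2→d18:-→d19:-→d20:-→d21:-→d22:-→d23:-→d24:-→d25:-→d26:-→d27:H1  best=H1
  + 81.14.168.128/26 (H6) depth=26
  ? 108.162.57.117  path d0:-→d1:-→d2:-  best=no-route
  + 0.0.0.0/0 (H4) depth=0
  ? 128.48.136.1  path d0:H4→d1:H3  best=H3
  + 0.0.0.0/0 (H0) depth=0
  ? 81.14.168.132  path d0:H0→d1:-→d2:-→d3:-→d4:-→d5:-→d6:-→d7:-→d8:-→d9:-→d10:-→d11:-→d12:-→d13:-→d14:-→d15:-→d16:-→d17:H2→d18:-→d19:-→d20:-→d21:-→d22:-→d23:-→d24:-→d25:-→d26:H6→d27:H1→d28:-  best=H1
  del 0.0.0.0/0 (clear depth 0)
  + 215.99.0.0/16 (H7) depth=16
  + 215.99.144.0/20 (H5) depth=20
  + 128.0.0.0/1 (H7) depth=1
  + 81.14.160.0/20 (H1) depth=20
  del 81.14.160.0/20 (clear depth 20)
  + 81.0.0.0/9 (H1) depth=9
  del 128.0.0.0/1 (clear depth 1)
  del 81.14.168.128/27 (clear depth 27)
  del 215.99.0.0/16 (clear depth 16)
  del 81.14.168.128/26 (clear depth 26)
  + 58.18.40.112/28 (H3) depth=28
  + 215.0.0.0/9 (H6) depth=9
  + 58.18.32.0/20 (H5) depth=20
  + 0.0.0.0/0 (H4) depth=0

== LOOKUPS ==
["H1","no-route","H3","H1"]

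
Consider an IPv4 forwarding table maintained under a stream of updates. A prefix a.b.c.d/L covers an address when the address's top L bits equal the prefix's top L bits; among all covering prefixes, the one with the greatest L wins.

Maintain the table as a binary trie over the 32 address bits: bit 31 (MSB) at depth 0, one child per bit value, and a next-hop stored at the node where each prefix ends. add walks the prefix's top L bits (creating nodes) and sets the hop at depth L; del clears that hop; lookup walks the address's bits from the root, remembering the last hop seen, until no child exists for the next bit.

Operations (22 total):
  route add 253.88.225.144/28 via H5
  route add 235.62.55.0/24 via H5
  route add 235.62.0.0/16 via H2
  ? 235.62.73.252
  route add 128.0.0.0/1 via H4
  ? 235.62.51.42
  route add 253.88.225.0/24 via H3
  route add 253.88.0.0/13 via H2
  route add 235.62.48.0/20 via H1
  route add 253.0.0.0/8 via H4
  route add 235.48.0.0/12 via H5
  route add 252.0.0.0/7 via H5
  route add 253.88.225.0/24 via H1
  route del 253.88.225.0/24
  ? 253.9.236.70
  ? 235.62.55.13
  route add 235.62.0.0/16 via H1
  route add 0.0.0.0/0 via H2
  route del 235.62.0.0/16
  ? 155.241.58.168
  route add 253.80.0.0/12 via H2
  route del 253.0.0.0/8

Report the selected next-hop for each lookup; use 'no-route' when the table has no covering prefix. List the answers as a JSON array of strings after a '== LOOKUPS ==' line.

Process each operation:
  add 253.88.225.144/28 -> H5 at depth 28
  add 235.62.55.0/24 -> H5 at depth 24
  add 235.62.0.0/16 -> H2 at depth 16
  lookup 235.62.73.252: bits 11101011001111100 walk d0:-→d1:-→d2:-→d3:-→d4:-→d5:-→d6:-→d7:-→d8:-→d9:-→d10:-→d11:-→d12:-→d13:-→d14:-→d15:-→d16:H2→d17:- -> H2
  add 128.0.0.0/1 -> H4 at depth 1
  lookup 235.62.51.42: bits 111010110011111000110 walk d0:-→d1:H4→d2:-→d3:-→d4:-→d5:-→d6:-→d7:-→d8:-→d9:-→d10:-→d11:-→d12:-→d13:-→d14:-→d15:-→d16:H2→d17:-→d18:-→d19:-→d20:-→d21:- -> H2
  add 253.88.225.0/24 -> H3 at depth 24
  add 253.88.0.0/13 -> H2 at depth 13
  add 235.62.48.0/20 -> H1 at depth 20
  add 253.0.0.0/8 -> H4 at depth 8
  add 235.48.0.0/12 -> H5 at depth 12
  add 252.0.0.0/7 -> H5 at depth 7
  add 253.88.225.0/24 -> H1 at depth 24
  - 253.88.225.0/24 clear@24
  lookup 253.9.236.70: bits 111111010 walk d0:-→d1:H4→d2:-→d3:-→d4:-→d5:-→d6:-→d7:H5→d8:H4→d9:- -> H4
  lookup 235.62.55.13: bits 111010110011111000110111 walk d0:-→d1:H4→d2:-→d3:-→d4:-→d5:-→d6:-→d7:-→d8:-→d9:-→d10:-→d11:-→d12:H5→d13:-→d14:-→d15:-→d16:H2→d17:-→d18:-→d19:-→d20:H1→d21:-→d22:-→d23:-→d24:H5 -> H5
  add 235.62.0.0/16 -> H1 at depth 16
  add 0.0.0.0/0 -> H2 at depth 0
  - 235.62.0.0/16 clear@16
  lookup 155.241.58.168: bits 1 walk d0:H2→d1:H4 -> H4
  add 253.80.0.0/12 -> H2 at depth 12
  - 253.0.0.0/8 clear@8

== LOOKUPS ==
["H2","H2","H4","H5","H4"]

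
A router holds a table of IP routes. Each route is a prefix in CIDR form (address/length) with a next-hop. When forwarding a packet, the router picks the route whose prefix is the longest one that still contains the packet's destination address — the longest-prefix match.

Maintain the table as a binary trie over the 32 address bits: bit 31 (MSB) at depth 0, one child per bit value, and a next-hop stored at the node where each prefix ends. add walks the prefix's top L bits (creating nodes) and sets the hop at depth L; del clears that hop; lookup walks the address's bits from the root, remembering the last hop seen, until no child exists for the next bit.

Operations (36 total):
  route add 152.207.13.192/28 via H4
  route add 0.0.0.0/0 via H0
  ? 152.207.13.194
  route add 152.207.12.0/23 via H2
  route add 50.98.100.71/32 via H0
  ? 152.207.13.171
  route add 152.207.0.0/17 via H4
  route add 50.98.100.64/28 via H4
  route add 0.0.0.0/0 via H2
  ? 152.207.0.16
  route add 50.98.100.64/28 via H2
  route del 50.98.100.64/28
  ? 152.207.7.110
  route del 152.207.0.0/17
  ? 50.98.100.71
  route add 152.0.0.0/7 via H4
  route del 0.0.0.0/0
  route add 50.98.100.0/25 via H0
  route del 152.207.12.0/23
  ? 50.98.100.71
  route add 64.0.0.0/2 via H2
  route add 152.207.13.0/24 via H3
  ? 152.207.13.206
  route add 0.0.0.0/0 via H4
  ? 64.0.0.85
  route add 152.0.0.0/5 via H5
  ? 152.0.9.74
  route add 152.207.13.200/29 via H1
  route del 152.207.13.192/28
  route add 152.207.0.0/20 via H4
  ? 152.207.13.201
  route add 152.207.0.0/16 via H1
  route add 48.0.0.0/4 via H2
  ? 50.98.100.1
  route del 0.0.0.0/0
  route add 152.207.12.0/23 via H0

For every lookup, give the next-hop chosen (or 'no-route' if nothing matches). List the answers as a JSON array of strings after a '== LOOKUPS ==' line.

Apply in order:
  add 152.207.13.192/28 -> H4 at depth 28
  add 0.0.0.0/0 -> H0 at depth 0
  ? 152.207.13.194  path d0:H0→d1:-→d2:-→d3:-→d4:-→d5:-→d6:-→d7:-→d8:-→d9:-→d10:-→d11:-→d12:-→d13:-→d14:-→d15:-→d16:-→d17:-→d18:-→d19:-→d20:-→d21:-→d22:-→d23:-→d24:-→d25:-→d26:-→d27:-→d28:H4  best=H4
  add 152.207.12.0/23 -> H2 at depth 23
  add 50.98.100.71/32 -> H0 at depth 32
  ? 152.207.13.171  path d0:H0→d1:-→d2:-→d3:-→d4:-→d5:-→d6:-→d7:-→d8:-→d9:-→d10:-→d11:-→d12:-→d13:-→d14:-→d15:-→d16:-→d17:-→d18:-→d19:-→d20:-→d21:-→d22:-→d23:H2→d24:-→d25:-  best=H2
  add 152.207.0.0/17 -> H4 at depth 17
  add 50.98.100.64/28 -> H4 at depth 28
  add 0.0.0.0/0 -> H2 at depth 0
  ? 152.207.0.16  path d0:H2→d1:-→d2:-→d3:-→d4:-→d5:-→d6:-→d7:-→d8:-→d9:-→d10:-→d11:-→d12:-→d13:-→d14:-→d15:-→d16:-→d17:H4→d18:-→d19:-→d20:-  best=H4
  add 50.98.100.64/28 -> H2 at depth 28
  - 50.98.100.64/28 clear@28
  ? 152.207.7.110  path d0:H2→d1:-→d2:-→d3:-→d4:-→d5:-→d6:-→d7:-→d8:-→d9:-→d10:-→d11:-→d12:-→d13:-→d14:-→d15:-→d16:-→d17:H4→d18:-→d19:-→d20:-  best=H4
  - 152.207.0.0/17 clear@17
  ? 50.98.100.71  path d0:H2→d1:-→d2:-→d3:-→d4:-→d5:-→d6:-→d7:-→d8:-→d9:-→d10:-→d11:-→d12:-→d13:-→d14:-→d15:-→d16:-→d17:-→d18:-→d19:-→d20:-→d21:-→d22:-→d23:-→d24:-→d25:-→d26:-→d27:-→d28:-→d29:-→d30:-→d31:-→d32:H0  best=H0
  add 152.0.0.0/7 -> H4 at depth 7
  - 0.0.0.0/0 clear@0
  add 50.98.100.0/25 -> H0 at depth 25
  - 152.207.12.0/23 clear@23
  ? 50.98.100.71  path d0:-→d1:-→d2:-→d3:-→d4:-→d5:-→d6:-→d7:-→d8:-→d9:-→d10:-→d11:-→d12:-→d13:-→d14:-→d15:-→d16:-→d17:-→d18:-→d19:-→d20:-→d21:-→d22:-→d23:-→d24:-→d25:H0→d26:-→d27:-→d28:-→d29:-→d30:-→d31:-→d32:H0  best=H0
  add 64.0.0.0/2 -> H2 at depth 2
  add 152.207.13.0/24 -> H3 at depth 24
  ? 152.207.13.206  path d0:-→d1:-→d2:-→d3:-→d4:-→d5:-→d6:-→d7:H4→d8:-→d9:-→d10:-→d11:-→d12:-→d13:-→d14:-→d15:-→d16:-→d17:-→d18:-→d19:-→d20:-→d21:-→d22:-→d23:-→d24:H3→d25:-→d26:-→d27:-→d28:H4  best=H4
  add 0.0.0.0/0 -> H4 at depth 0
  ? 64.0.0.85  path d0:H4→d1:-→d2:H2  best=H2
  add 152.0.0.0/5 -> H5 at depth 5
  ? 152.0.9.74  path d0:H4→d1:-→d2:-→d3:-→d4:-→d5:H5→d6:-→d7:H4→d8:-  best=H4
  add 152.207.13.200/29 -> H1 at depth 29
  - 152.207.13.192/28 clear@28
  add 152.207.0.0/20 -> H4 at depth 20
  ? 152.207.13.201  path d0:H4→d1:-→d2:-→d3:-→d4:-→d5:H5→d6:-→d7:H4→d8:-→d9:-→d10:-→d11:-→d12:-→d13:-→d14:-→d15:-→d16:-→d17:-→d18:-→d19:-→d20:H4→d21:-→d22:-→d23:-→d24:H3→d25:-→d26:-→d27:-→d28:-→d29:H1  best=H1
  add 152.207.0.0/16 -> H1 at depth 16
  add 48.0.0.0/4 -> H2 at depth 4
  ? 50.98.100.1  path d0:H4→d1:-→d2:-→d3:-→d4:H2→d5:-→d6:-→d7:-→d8:-→d9:-→d10:-→d11:-→d12:-→d13:-→d14:-→d15:-→d16:-→d17:-→d18:-→d19:-→d20:-→d21:-→d22:-→d23:-→d24:-→d25:H0  best=H0
  - 0.0.0.0/0 clear@0
  add 152.207.12.0/23 -> H0 at depth 23

== LOOKUPS ==
["H4","H2","H4","H4","H0","H0","H4","H2","H4","H1","H0"]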